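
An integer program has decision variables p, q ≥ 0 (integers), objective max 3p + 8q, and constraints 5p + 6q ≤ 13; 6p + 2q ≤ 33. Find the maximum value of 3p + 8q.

16

(p,q)=(0,2): 5·0+6·2=12≤13, 6·0+2·2=4≤33, objective 16.
(p,q)=(1,1): 5·1+6·1=11≤13, 6·1+2·1=8≤33, objective 11.
No feasible integer point exceeds 16.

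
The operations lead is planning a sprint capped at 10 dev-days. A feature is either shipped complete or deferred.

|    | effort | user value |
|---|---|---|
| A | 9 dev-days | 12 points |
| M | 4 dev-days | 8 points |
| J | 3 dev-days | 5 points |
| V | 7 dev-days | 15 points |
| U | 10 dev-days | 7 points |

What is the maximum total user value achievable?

20

Take J and V: effort 3 + 7 = 10 ≤ 10, user value 5 + 15 = 20.
No other feasible combination does better.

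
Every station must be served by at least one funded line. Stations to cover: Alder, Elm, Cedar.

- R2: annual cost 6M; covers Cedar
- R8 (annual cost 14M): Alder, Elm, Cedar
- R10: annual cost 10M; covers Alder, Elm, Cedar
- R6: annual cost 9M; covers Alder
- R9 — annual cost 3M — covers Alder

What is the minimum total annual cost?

The greedy cost-per-new-station heuristic would pick R9 and R10 for 13, but a cheaper cover exists.
R10 alone covers Alder, Elm, Cedar — every station.
Total annual cost: 10.
No cover costs less than 10.

10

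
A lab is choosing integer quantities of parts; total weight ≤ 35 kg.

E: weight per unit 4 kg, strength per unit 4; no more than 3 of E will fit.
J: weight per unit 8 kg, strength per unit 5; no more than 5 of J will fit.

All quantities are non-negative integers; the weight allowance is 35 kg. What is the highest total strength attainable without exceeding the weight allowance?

This is a bounded integer knapsack.
E has the best ratio (4/4); taking only E gives at most 3×4 = 12 (stopped by the supply cap of 3).
Mixing does better — 2×E and 3×J: weight 32 ≤ 35, strength 2·4 + 3·5 = 23.

23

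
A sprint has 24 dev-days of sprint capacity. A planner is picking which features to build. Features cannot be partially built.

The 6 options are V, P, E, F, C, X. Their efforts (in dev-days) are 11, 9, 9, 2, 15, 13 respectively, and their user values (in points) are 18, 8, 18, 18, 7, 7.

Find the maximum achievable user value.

Allowing fractional choices, the relaxed optimum would be about 55.8, but features are indivisible.
V + E + F: effort 11 + 9 + 2 = 22 ≤ 24, user value 18 + 18 + 18 = 54.
P + E + F: effort 9 + 9 + 2 = 20 ≤ 24, user value 8 + 18 + 18 = 44.
V + P + F: effort 11 + 9 + 2 = 22 ≤ 24, user value 18 + 8 + 18 = 44.
Best is V, E, and F with total user value 54.

54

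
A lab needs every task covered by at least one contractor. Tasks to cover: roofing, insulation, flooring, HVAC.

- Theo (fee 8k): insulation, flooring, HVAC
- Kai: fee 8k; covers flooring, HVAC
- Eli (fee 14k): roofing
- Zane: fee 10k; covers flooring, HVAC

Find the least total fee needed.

Choose Theo and Eli: together they cover roofing, insulation, flooring, HVAC — every task.
Total fee: 8 + 14 = 22.
No cover costs less than 22.

22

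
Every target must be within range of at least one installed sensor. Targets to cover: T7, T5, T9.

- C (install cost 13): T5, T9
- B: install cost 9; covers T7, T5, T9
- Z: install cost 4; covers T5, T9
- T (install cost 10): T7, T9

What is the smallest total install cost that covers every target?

9

This is a weighted set-cover instance.
The greedy cost-per-new-target heuristic would pick Z and B for 13, but a cheaper cover exists.
B alone covers T7, T5, T9 — every target.
Total install cost: 9.
No cover costs less than 9.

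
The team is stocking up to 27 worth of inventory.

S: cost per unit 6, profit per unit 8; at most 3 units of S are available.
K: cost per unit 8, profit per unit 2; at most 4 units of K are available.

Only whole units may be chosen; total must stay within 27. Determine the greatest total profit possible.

This is a bounded integer knapsack.
S has the best ratio (8/6); taking only S gives at most 3×8 = 24 (stopped by the supply cap of 3).
Mixing does better — 3×S and 1×K: cost 26 ≤ 27, profit 3·8 + 1·2 = 26.

26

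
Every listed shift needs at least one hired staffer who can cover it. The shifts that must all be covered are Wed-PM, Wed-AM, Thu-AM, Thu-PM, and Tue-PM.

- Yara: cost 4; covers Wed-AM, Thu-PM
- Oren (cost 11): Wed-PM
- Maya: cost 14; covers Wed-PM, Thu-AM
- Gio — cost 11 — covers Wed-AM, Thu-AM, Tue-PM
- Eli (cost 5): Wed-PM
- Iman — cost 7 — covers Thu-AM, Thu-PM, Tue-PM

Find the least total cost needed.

16

This is an integer covering problem.
Choose Yara, Eli, and Iman: together they cover Wed-PM, Wed-AM, Thu-AM, Thu-PM, Tue-PM — every shift.
Total cost: 4 + 5 + 7 = 16.
No cover costs less than 16.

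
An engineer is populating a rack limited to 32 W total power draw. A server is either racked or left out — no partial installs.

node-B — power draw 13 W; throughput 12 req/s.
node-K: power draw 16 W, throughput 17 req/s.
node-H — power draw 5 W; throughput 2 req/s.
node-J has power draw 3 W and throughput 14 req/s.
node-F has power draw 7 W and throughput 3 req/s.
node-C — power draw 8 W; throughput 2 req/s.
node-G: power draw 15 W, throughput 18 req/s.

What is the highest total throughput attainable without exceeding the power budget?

Take node-B, node-J, and node-G: power draw 13 + 3 + 15 = 31 ≤ 32, throughput 12 + 14 + 18 = 44.
No other feasible combination does better.

44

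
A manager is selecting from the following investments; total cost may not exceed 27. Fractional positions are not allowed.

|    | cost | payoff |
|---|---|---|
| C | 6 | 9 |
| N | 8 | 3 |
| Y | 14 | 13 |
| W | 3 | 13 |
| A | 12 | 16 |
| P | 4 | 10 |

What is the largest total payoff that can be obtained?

C + W + A + P: cost 6 + 3 + 12 + 4 = 25 ≤ 27, payoff 9 + 13 + 16 + 10 = 48.
N + W + A + P: cost 8 + 3 + 12 + 4 = 27 ≤ 27, payoff 3 + 13 + 16 + 10 = 42.
C + Y + W + P: cost 6 + 14 + 3 + 4 = 27 ≤ 27, payoff 9 + 13 + 13 + 10 = 45.
Best is C, W, A, and P with total payoff 48.

48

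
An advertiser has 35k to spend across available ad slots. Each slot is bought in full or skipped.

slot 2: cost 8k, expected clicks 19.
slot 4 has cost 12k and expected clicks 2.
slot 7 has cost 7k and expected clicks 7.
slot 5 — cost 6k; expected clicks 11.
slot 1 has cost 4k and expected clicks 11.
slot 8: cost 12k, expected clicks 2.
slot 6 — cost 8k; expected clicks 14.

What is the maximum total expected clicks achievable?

Allowing fractional choices, the relaxed optimum would be about 62.3, but ad slots are indivisible.
slot 2 + slot 7 + slot 1 + slot 6: cost 8 + 7 + 4 + 8 = 27 ≤ 35, expected clicks 19 + 7 + 11 + 14 = 51.
slot 2 + slot 5 + slot 1 + slot 6: cost 8 + 6 + 4 + 8 = 26 ≤ 35, expected clicks 19 + 11 + 11 + 14 = 55.
slot 2 + slot 7 + slot 5 + slot 1 + slot 6: cost 8 + 7 + 6 + 4 + 8 = 33 ≤ 35, expected clicks 19 + 7 + 11 + 11 + 14 = 62.
Best is slot 2, slot 7, slot 5, slot 1, and slot 6 with total expected clicks 62.

62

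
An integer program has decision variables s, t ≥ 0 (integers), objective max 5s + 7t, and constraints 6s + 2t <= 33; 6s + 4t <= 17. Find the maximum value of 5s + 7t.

28

Relaxing integrality, the LP optimum is 29.75 at (s,t) = (0, 4.25), which is not an integer point.
(s,t)=(0,4): 6·0+2·4=8≤33, 6·0+4·4=16≤17, objective 28.
(s,t)=(0,3): 6·0+2·3=6≤33, 6·0+4·3=12≤17, objective 21.
No feasible integer point exceeds 28.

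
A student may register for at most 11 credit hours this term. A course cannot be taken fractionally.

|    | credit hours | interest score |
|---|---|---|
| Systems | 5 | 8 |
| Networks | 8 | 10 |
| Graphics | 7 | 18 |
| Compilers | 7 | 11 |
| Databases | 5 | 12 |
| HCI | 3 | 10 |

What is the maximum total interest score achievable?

28

Graphics + HCI: credit hours 7 + 3 = 10 ≤ 11, interest score 18 + 10 = 28.
Databases + HCI: credit hours 5 + 3 = 8 ≤ 11, interest score 12 + 10 = 22.
Best is Graphics and HCI with total interest score 28.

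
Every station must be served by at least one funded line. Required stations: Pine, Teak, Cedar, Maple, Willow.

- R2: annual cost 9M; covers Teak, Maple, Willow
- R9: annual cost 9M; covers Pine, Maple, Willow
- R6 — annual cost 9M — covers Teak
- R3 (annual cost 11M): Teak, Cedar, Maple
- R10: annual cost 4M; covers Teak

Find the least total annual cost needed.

20

The greedy cost-per-new-station heuristic would pick R2, R9, and R3 for 29, but a cheaper cover exists.
Choose R9 and R3: together they cover Pine, Teak, Cedar, Maple, Willow — every station.
Total annual cost: 9 + 11 = 20.
No cover costs less than 20.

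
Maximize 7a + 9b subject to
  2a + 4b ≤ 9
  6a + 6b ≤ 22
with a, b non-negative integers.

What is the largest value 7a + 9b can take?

The continuous relaxation peaks at (2.83, 0.833) with value 27.33; rounding to a feasible lattice point costs some objective.
(a,b)=(2,1): 2·2+4·1=8≤9, 6·2+6·1=18≤22, objective 23.
(a,b)=(3,0): 2·3+4·0=6≤9, 6·3+6·0=18≤22, objective 21.
(a,b)=(1,1): 2·1+4·1=6≤9, 6·1+6·1=12≤22, objective 16.
The best lattice point is (2,1), giving 23.

23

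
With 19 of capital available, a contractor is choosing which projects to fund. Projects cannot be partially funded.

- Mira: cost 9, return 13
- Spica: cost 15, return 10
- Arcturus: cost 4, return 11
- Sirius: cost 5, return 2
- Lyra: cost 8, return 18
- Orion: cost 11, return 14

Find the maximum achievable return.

Allowing fractional choices, the relaxed optimum would be about 39.1, but projects are indivisible.
Arcturus + Sirius + Lyra: cost 4 + 5 + 8 = 17 ≤ 19, return 11 + 2 + 18 = 31.
Mira + Lyra: cost 9 + 8 = 17 ≤ 19, return 13 + 18 = 31.
Lyra + Orion: cost 8 + 11 = 19 ≤ 19, return 18 + 14 = 32.
Best is Lyra and Orion with total return 32.

32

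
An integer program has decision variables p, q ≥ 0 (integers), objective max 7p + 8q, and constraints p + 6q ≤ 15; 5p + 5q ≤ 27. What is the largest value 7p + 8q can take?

(p,q)=(3,2): 1·3+6·2=15≤15, 5·3+5·2=25≤27, objective 37.
(p,q)=(4,1): 1·4+6·1=10≤15, 5·4+5·1=25≤27, objective 36.
(p,q)=(2,2): 1·2+6·2=14≤15, 5·2+5·2=20≤27, objective 30.
No feasible integer point exceeds 37.

37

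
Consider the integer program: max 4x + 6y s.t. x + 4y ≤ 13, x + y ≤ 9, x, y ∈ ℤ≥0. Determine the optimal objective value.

(x,y)=(8,1) is feasible, giving 38.
(x,y)=(9,0) is feasible, giving 36.
(x,y)=(7,1) is feasible, giving 34.
(x,y)=(8,0) is feasible, giving 32.
The best lattice point is (8,1), giving 38.

38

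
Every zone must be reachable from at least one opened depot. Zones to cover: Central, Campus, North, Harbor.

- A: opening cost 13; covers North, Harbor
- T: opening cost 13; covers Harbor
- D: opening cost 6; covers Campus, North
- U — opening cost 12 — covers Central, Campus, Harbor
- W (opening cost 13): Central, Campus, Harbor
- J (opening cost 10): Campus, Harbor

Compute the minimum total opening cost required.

Choose D and U: together they cover Central, Campus, North, Harbor — every zone.
Total opening cost: 6 + 12 = 18.
No cover costs less than 18.

18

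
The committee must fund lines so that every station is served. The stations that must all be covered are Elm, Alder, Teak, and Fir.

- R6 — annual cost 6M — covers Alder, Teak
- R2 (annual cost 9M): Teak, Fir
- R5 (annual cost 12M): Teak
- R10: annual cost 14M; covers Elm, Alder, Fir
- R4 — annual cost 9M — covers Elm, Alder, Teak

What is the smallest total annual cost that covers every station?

The greedy cost-per-new-station heuristic would pick R6 and R10 for 20, but a cheaper cover exists.
Choose R2 and R4: together they cover Elm, Alder, Teak, Fir — every station.
Total annual cost: 9 + 9 = 18.
No cover costs less than 18.

18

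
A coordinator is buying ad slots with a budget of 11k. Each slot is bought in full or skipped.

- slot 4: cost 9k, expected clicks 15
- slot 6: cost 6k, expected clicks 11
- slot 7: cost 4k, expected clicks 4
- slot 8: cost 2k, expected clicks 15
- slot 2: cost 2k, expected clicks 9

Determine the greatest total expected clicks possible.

slot 6 + slot 8 + slot 2: cost 6 + 2 + 2 = 10 ≤ 11, expected clicks 11 + 15 + 9 = 35.
slot 4 + slot 8: cost 9 + 2 = 11 ≤ 11, expected clicks 15 + 15 = 30.
Best is slot 6, slot 8, and slot 2 with total expected clicks 35.

35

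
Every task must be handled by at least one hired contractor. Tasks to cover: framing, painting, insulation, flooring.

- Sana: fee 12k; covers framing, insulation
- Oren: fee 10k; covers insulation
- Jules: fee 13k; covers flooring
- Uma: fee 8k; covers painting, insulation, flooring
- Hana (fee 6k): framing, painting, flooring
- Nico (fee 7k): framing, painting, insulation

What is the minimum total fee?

This is a weighted set-cover instance.
Choose Hana and Nico: together they cover framing, painting, insulation, flooring — every task.
Total fee: 6 + 7 = 13.

13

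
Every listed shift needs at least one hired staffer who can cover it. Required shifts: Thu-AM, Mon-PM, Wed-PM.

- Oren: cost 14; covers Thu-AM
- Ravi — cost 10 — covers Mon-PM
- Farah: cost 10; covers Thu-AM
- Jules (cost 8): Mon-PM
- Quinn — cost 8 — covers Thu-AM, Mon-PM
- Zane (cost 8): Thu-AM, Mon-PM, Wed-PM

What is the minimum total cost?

Zane alone covers Thu-AM, Mon-PM, Wed-PM — every shift.
Total cost: 8.
No cover costs less than 8.

8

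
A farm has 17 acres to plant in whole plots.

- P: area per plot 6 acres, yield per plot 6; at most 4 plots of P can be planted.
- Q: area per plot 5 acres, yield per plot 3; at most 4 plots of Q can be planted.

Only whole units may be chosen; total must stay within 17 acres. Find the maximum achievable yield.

This is a bounded integer knapsack.
P has the best ratio (6/6); taking only P gives at most 2×6 = 12 (stopped by the area limit).
Mixing does better — 2×P and 1×Q: area 17 ≤ 17, yield 2·6 + 1·3 = 15.

15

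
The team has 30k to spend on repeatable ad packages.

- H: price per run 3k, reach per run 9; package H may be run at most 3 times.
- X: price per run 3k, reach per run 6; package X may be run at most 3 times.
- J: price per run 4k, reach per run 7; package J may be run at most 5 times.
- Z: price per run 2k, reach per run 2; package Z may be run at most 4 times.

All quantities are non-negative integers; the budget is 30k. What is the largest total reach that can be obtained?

H has the best ratio (9/3); taking only H gives at most 3×9 = 27 (stopped by the supply cap of 3).
Mixing does better — 3×H, 3×X, and 3×J: price 30 ≤ 30, reach 3·9 + 3·6 + 3·7 = 66.

66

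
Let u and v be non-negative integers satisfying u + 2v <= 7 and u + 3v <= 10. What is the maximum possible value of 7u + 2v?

49

(u,v)=(7,0): 1·7+2·0=7≤7, 1·7+3·0=7≤10, objective 49.
(u,v)=(6,0): 1·6+2·0=6≤7, 1·6+3·0=6≤10, objective 42.
No feasible integer point exceeds 49.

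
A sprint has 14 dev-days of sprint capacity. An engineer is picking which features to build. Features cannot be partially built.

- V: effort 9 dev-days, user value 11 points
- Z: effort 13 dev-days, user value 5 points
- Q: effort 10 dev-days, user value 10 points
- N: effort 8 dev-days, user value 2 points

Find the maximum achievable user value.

V: effort 9 ≤ 14, user value 11.
Q: effort 10 ≤ 14, user value 10.
Z: effort 13 ≤ 14, user value 5.
Best is V with total user value 11.

11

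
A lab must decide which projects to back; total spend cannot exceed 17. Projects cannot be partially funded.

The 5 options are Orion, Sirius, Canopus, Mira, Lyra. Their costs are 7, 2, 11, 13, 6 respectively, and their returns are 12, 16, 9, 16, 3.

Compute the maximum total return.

32

Orion + Sirius + Lyra: cost 7 + 2 + 6 = 15 ≤ 17, return 12 + 16 + 3 = 31.
Sirius + Mira: cost 2 + 13 = 15 ≤ 17, return 16 + 16 = 32.
Best is Sirius and Mira with total return 32.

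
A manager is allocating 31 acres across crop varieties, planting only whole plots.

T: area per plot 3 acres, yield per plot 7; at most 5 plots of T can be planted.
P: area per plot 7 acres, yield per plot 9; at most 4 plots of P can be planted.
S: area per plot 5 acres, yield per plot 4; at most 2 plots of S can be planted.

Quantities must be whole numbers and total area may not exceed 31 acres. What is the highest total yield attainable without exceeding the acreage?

Take 5×T and 2×P: area 29 ≤ 31, yield 5·7 + 2·9 = 53.
T has the best ratio (7/3) and is taken to its limit of 5; remaining capacity is filled optimally with the others.

53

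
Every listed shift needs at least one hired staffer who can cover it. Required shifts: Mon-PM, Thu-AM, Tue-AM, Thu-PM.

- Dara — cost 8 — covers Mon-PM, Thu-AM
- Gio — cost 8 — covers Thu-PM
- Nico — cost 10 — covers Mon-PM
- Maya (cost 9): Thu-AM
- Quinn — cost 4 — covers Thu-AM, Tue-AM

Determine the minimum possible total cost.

Choose Dara, Gio, and Quinn: together they cover Mon-PM, Thu-AM, Tue-AM, Thu-PM — every shift.
Total cost: 8 + 8 + 4 = 20.
No cover costs less than 20.

20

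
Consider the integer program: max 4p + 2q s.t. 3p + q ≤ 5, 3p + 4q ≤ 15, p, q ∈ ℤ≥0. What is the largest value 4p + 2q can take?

8

(p,q)=(1,2): 3·1+1·2=5≤5, 3·1+4·2=11≤15, objective 8.
(p,q)=(1,1): 3·1+1·1=4≤5, 3·1+4·1=7≤15, objective 6.
(p,q)=(0,3): 3·0+1·3=3≤5, 3·0+4·3=12≤15, objective 6.
Maximum is 8 at (p,q)=(1,2).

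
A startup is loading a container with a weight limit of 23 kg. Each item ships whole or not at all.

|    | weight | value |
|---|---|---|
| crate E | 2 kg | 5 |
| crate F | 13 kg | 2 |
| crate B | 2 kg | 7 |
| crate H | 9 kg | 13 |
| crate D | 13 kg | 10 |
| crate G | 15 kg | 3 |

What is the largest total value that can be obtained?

Allowing fractional choices, the relaxed optimum would be about 32.7, but items are indivisible.
crate E + crate B + crate H: weight 2 + 2 + 9 = 13 ≤ 23, value 5 + 7 + 13 = 25.
crate H + crate D: weight 9 + 13 = 22 ≤ 23, value 13 + 10 = 23.
Best is crate E, crate B, and crate H with total value 25.

25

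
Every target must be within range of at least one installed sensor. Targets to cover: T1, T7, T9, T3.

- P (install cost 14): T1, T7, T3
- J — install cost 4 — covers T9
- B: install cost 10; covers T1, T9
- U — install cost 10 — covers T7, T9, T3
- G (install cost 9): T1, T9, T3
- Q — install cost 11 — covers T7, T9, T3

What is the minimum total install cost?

18

The greedy cost-per-new-target heuristic would pick G and U for 19, but a cheaper cover exists.
Choose P and J: together they cover T1, T7, T9, T3 — every target.
Total install cost: 14 + 4 = 18.
No cover costs less than 18.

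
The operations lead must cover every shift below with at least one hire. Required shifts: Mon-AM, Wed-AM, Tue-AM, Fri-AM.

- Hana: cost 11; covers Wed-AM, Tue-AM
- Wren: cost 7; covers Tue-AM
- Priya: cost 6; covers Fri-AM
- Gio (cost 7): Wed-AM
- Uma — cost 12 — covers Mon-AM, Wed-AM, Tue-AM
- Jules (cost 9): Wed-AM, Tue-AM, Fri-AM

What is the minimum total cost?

18

Choose Priya and Uma: together they cover Mon-AM, Wed-AM, Tue-AM, Fri-AM — every shift.
Total cost: 6 + 12 = 18.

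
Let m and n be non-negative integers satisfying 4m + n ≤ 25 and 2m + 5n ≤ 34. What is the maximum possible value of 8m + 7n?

68

The continuous relaxation peaks at (5.06, 4.78) with value 73.89; rounding to a feasible lattice point costs some objective.
(m,n)=(5,4): 4·5+1·4=24≤25, 2·5+5·4=30≤34, objective 68.
(m,n)=(4,5): 4·4+1·5=21≤25, 2·4+5·5=33≤34, objective 67.
(m,n)=(5,3): 4·5+1·3=23≤25, 2·5+5·3=25≤34, objective 61.
(m,n)=(4,4): 4·4+1·4=20≤25, 2·4+5·4=28≤34, objective 60.
No feasible integer point exceeds 68.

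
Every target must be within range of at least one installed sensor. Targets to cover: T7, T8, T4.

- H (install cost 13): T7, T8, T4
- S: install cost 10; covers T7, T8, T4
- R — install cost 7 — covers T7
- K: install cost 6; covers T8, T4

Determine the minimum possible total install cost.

10

The greedy cost-per-new-target heuristic would pick K and R for 13, but a cheaper cover exists.
S alone covers T7, T8, T4 — every target.
Total install cost: 10.
No cover costs less than 10.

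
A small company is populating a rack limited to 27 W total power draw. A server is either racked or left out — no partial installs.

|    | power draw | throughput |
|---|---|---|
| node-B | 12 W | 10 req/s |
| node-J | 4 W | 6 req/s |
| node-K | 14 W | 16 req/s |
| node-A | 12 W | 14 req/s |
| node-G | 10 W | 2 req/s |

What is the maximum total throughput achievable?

30

Allowing fractional choices, the relaxed optimum would be about 32.6, but servers are indivisible.
node-K + node-A: power draw 14 + 12 = 26 ≤ 27, throughput 16 + 14 = 30.
node-B + node-K: power draw 12 + 14 = 26 ≤ 27, throughput 10 + 16 = 26.
node-B + node-A: power draw 12 + 12 = 24 ≤ 27, throughput 10 + 14 = 24.
Best is node-K and node-A with total throughput 30.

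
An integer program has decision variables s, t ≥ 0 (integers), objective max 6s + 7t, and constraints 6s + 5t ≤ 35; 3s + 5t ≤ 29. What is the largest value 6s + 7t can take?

The continuous relaxation peaks at (2, 4.6) with value 44.20; rounding to a feasible lattice point costs some objective.
(s,t)=(1,5) is feasible, giving 41.
(s,t)=(2,4) is feasible, giving 40.
(s,t)=(3,3) is feasible, giving 39.
Maximum is 41 at (s,t)=(1,5).

41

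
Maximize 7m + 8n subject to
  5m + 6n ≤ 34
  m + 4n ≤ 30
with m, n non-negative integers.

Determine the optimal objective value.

(m,n)=(2,4): 5·2+6·4=34≤34, 1·2+4·4=18≤30, objective 46.
(m,n)=(3,3): 5·3+6·3=33≤34, 1·3+4·3=15≤30, objective 45.
(m,n)=(5,1): 5·5+6·1=31≤34, 1·5+4·1=9≤30, objective 43.
Maximum is 46 at (m,n)=(2,4).

46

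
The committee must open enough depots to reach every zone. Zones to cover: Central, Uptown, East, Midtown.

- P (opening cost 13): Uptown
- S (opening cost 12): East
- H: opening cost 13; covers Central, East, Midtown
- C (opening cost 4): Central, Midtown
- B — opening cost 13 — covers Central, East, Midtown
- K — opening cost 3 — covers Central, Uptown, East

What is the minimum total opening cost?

7

Choose C and K: together they cover Central, Uptown, East, Midtown — every zone.
Total opening cost: 4 + 3 = 7.
No cover costs less than 7.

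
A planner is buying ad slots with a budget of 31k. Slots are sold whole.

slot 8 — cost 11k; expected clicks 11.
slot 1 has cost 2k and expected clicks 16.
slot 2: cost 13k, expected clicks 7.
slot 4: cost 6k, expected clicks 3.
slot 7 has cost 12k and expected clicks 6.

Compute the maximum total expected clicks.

36

Take slot 8, slot 1, slot 4, and slot 7: cost 11 + 2 + 6 + 12 = 31 ≤ 31, expected clicks 11 + 16 + 3 + 6 = 36.
No other feasible combination does better.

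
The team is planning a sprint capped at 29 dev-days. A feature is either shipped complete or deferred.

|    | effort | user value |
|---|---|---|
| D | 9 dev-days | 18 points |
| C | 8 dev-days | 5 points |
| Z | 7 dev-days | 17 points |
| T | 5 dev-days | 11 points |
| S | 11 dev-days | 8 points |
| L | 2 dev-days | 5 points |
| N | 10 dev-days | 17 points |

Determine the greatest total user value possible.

Allowing fractional choices, the relaxed optimum would be about 61.2, but features are indivisible.
D + Z + L + N: effort 9 + 7 + 2 + 10 = 28 ≤ 29, user value 18 + 17 + 5 + 17 = 57.
D + Z + T + L: effort 9 + 7 + 5 + 2 = 23 ≤ 29, user value 18 + 17 + 11 + 5 = 51.
D + Z + N: effort 9 + 7 + 10 = 26 ≤ 29, user value 18 + 17 + 17 = 52.
Best is D, Z, L, and N with total user value 57.

57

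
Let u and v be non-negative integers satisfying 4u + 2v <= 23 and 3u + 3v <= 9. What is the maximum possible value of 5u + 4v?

15

(u,v)=(3,0): 4·3+2·0=12≤23, 3·3+3·0=9≤9, objective 15.
(u,v)=(2,1): 4·2+2·1=10≤23, 3·2+3·1=9≤9, objective 14.
(u,v)=(2,0): 4·2+2·0=8≤23, 3·2+3·0=6≤9, objective 10.
No feasible integer point exceeds 15.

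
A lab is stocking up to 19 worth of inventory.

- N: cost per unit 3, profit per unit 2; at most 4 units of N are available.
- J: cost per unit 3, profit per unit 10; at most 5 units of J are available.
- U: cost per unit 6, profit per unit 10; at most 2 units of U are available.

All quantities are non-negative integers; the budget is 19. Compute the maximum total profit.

1×N and 5×J: cost 18 ≤ 19, profit 1·2 + 5·10 = 52.
4×J and 1×U: cost 18 ≤ 19, profit 4·10 + 1·10 = 50.
Best is 52.

52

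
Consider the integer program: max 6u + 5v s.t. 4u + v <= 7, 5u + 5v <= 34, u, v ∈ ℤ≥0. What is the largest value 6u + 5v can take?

The continuous relaxation peaks at (0.0667, 6.73) with value 34.07; rounding to a feasible lattice point costs some objective.
(u,v)=(0,6): 4·0+1·6=6≤7, 5·0+5·6=30≤34, objective 30.
(u,v)=(0,5): 4·0+1·5=5≤7, 5·0+5·5=25≤34, objective 25.
Maximum is 30 at (u,v)=(0,6).

30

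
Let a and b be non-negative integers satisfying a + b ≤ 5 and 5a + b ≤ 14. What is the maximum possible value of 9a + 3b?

27

(a,b)=(2,3): 1·2+1·3=5≤5, 5·2+1·3=13≤14, objective 27.
(a,b)=(2,2): 1·2+1·2=4≤5, 5·2+1·2=12≤14, objective 24.
(a,b)=(2,1): 1·2+1·1=3≤5, 5·2+1·1=11≤14, objective 21.
No feasible integer point exceeds 27.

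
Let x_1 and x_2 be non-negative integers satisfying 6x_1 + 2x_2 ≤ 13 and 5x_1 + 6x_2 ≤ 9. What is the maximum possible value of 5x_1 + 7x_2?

The continuous relaxation peaks at (0, 1.5) with value 10.50; rounding to a feasible lattice point costs some objective.
(x_1,x_2)=(0,1): 6·0+2·1=2≤13, 5·0+6·1=6≤9, objective 7.
(x_1,x_2)=(1,0): 6·1+2·0=6≤13, 5·1+6·0=5≤9, objective 5.
(x_1,x_2)=(0,0): 6·0+2·0=0≤13, 5·0+6·0=0≤9, objective 0.
The best lattice point is (0,1), giving 7.

7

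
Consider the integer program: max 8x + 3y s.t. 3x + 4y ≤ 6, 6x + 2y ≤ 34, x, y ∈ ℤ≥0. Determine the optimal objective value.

(x,y)=(2,0): 3·2+4·0=6≤6, 6·2+2·0=12≤34, objective 16.
(x,y)=(1,0): 3·1+4·0=3≤6, 6·1+2·0=6≤34, objective 8.
No feasible integer point exceeds 16.

16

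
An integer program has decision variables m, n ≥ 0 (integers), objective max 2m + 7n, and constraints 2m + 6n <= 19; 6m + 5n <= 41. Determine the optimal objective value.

The continuous relaxation peaks at (0, 3.17) with value 22.17; rounding to a feasible lattice point costs some objective.
(m,n)=(0,3): 2·0+6·3=18≤19, 6·0+5·3=15≤41, objective 21.
(m,n)=(1,2): 2·1+6·2=14≤19, 6·1+5·2=16≤41, objective 16.
(m,n)=(0,2): 2·0+6·2=12≤19, 6·0+5·2=10≤41, objective 14.
Maximum is 21 at (m,n)=(0,3).

21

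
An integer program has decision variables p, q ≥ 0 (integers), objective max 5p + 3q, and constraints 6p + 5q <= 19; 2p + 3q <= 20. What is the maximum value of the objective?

(p,q)=(3,0): 6·3+5·0=18≤19, 2·3+3·0=6≤20, objective 15.
(p,q)=(2,1): 6·2+5·1=17≤19, 2·2+3·1=7≤20, objective 13.
(p,q)=(2,0): 6·2+5·0=12≤19, 2·2+3·0=4≤20, objective 10.
Maximum is 15 at (p,q)=(3,0).

15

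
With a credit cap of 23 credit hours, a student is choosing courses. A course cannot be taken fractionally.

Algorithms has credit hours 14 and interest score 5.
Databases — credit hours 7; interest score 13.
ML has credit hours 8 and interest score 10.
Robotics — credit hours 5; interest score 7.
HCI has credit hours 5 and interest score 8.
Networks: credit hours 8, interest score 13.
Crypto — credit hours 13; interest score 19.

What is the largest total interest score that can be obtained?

Treat it as a binary knapsack problem.
Databases + HCI + Networks: credit hours 7 + 5 + 8 = 20 ≤ 23, interest score 13 + 8 + 13 = 34.
Databases + ML + Networks: credit hours 7 + 8 + 8 = 23 ≤ 23, interest score 13 + 10 + 13 = 36.
Best is Databases, ML, and Networks with total interest score 36.

36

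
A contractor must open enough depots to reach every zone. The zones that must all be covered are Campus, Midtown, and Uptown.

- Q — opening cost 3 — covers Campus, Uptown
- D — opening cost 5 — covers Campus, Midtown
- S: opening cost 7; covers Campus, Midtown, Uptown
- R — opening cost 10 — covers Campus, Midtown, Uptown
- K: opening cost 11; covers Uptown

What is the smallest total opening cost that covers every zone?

7

The greedy cost-per-new-zone heuristic would pick Q and D for 8, but a cheaper cover exists.
S alone covers Campus, Midtown, Uptown — every zone.
Total opening cost: 7.
No cover costs less than 7.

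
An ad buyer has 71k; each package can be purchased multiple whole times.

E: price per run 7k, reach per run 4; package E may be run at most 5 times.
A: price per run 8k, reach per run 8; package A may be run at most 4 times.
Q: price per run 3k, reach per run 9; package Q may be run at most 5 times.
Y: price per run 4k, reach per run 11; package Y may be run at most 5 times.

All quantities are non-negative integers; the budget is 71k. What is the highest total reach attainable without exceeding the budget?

This is a bounded integer knapsack.
Take 4×A, 5×Q, and 5×Y: price 67 ≤ 71, reach 4·8 + 5·9 + 5·11 = 132.
Q has the best ratio (9/3) and is taken to its limit of 5; remaining capacity is filled optimally with the others.

132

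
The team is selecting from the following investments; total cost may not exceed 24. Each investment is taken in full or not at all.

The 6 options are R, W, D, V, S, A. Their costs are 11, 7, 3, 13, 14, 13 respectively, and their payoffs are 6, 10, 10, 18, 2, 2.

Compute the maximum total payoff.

Treat it as a binary knapsack problem.
Take W, D, and V: cost 7 + 3 + 13 = 23 ≤ 24, payoff 10 + 10 + 18 = 38.
No other feasible combination does better.

38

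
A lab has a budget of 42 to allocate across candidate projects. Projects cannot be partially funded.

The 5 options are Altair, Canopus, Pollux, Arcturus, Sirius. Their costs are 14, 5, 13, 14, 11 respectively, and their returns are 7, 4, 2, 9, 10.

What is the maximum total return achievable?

Treat it as a binary knapsack problem.
Take Altair, Arcturus, and Sirius: cost 14 + 14 + 11 = 39 ≤ 42, return 7 + 9 + 10 = 26.
No other feasible combination does better.

26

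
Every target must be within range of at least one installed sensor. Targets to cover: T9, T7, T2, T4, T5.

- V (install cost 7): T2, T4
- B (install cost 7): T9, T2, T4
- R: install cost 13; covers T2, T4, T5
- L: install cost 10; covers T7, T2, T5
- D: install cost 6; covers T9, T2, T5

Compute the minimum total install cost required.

Choose B and L: together they cover T9, T7, T2, T4, T5 — every target.
Total install cost: 7 + 10 = 17.

17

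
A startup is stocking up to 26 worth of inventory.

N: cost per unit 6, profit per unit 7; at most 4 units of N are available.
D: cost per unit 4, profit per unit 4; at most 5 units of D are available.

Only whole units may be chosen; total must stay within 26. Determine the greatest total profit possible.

N has the best ratio (7/6); taking only N gives at most 4×7 = 28 (stopped by the cost limit).
Mixing does better — 3×N and 2×D: cost 26 ≤ 26, profit 3·7 + 2·4 = 29.

29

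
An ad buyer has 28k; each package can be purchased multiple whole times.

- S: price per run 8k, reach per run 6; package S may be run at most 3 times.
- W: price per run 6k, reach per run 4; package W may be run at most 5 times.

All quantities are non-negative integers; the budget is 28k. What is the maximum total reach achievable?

2×S and 2×W: price 28 ≤ 28, reach 2·6 + 2·4 = 20.
1×S and 3×W: price 26 ≤ 28, reach 1·6 + 3·4 = 18.
Best is 20.

20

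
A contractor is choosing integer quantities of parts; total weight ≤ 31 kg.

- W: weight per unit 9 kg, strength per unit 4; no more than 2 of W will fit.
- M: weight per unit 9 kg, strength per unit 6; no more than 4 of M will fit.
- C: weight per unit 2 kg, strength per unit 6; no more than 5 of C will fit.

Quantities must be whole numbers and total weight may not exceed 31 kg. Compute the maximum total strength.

42

C has the best ratio (6/2); taking only C gives at most 5×6 = 30 (stopped by the supply cap of 5).
Mixing does better — 2×M and 5×C: weight 28 ≤ 31, strength 2·6 + 5·6 = 42.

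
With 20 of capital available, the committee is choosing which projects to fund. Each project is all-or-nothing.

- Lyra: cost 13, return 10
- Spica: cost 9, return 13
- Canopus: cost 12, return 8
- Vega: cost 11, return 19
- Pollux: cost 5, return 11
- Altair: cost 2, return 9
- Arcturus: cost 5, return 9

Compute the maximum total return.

This is a 0-1 knapsack instance.
Take Vega, Pollux, and Altair: cost 11 + 5 + 2 = 18 ≤ 20, return 19 + 11 + 9 = 39.
No other feasible combination does better.

39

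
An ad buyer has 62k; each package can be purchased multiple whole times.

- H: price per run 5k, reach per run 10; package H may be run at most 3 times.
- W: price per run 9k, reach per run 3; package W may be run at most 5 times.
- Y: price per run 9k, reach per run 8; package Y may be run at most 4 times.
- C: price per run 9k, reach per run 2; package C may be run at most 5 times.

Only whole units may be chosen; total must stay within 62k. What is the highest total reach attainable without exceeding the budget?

H has the best ratio (10/5); taking only H gives at most 3×10 = 30 (stopped by the supply cap of 3).
Mixing does better — 3×H, 1×W, and 4×Y: price 60 ≤ 62, reach 3·10 + 1·3 + 4·8 = 65.

65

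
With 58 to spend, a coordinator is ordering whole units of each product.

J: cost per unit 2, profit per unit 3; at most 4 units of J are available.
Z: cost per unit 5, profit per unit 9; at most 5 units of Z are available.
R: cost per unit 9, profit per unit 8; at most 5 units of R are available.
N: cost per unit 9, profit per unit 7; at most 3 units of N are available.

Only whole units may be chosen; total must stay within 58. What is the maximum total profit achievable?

78

3×J, 5×Z, 2×R, and 1×N: cost 58 ≤ 58, profit 3·3 + 5·9 + 2·8 + 1·7 = 77.
3×J, 5×Z, and 3×R: cost 58 ≤ 58, profit 3·3 + 5·9 + 3·8 = 78.
Best is 78.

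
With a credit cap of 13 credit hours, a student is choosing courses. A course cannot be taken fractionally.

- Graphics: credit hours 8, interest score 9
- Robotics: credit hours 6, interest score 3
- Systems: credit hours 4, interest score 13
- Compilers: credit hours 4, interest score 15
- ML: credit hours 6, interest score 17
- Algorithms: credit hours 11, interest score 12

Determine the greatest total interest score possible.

Allowing fractional choices, the relaxed optimum would be about 42.2, but courses are indivisible.
Systems + ML: credit hours 4 + 6 = 10 ≤ 13, interest score 13 + 17 = 30.
Compilers + ML: credit hours 4 + 6 = 10 ≤ 13, interest score 15 + 17 = 32.
Best is Compilers and ML with total interest score 32.

32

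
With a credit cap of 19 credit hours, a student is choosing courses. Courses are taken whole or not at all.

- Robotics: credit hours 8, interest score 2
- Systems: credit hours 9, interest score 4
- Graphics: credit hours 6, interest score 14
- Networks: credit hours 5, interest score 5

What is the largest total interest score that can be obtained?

21

Take Robotics, Graphics, and Networks: credit hours 8 + 6 + 5 = 19 ≤ 19, interest score 2 + 14 + 5 = 21.
No other feasible combination does better.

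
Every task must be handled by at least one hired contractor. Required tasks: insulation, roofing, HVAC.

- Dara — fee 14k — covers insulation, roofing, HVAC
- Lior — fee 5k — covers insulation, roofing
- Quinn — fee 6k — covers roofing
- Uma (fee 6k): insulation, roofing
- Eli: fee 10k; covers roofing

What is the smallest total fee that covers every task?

The greedy cost-per-new-task heuristic would pick Lior and Dara for 19, but a cheaper cover exists.
Dara alone covers insulation, roofing, HVAC — every task.
Total fee: 14.
No cover costs less than 14.

14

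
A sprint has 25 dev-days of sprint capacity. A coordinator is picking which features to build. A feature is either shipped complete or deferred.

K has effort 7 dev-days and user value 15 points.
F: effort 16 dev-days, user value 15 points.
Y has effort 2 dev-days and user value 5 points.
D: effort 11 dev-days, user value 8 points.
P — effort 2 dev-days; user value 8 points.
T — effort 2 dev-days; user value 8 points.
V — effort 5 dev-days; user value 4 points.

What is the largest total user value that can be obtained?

Allowing fractional choices, the relaxed optimum would be about 47.2, but features are indivisible.
K + Y + D + P + T: effort 7 + 2 + 11 + 2 + 2 = 24 ≤ 25, user value 15 + 5 + 8 + 8 + 8 = 44.
K + D + P + T: effort 7 + 11 + 2 + 2 = 22 ≤ 25, user value 15 + 8 + 8 + 8 = 39.
K + Y + P + T + V: effort 7 + 2 + 2 + 2 + 5 = 18 ≤ 25, user value 15 + 5 + 8 + 8 + 4 = 40.
Best is K, Y, D, P, and T with total user value 44.

44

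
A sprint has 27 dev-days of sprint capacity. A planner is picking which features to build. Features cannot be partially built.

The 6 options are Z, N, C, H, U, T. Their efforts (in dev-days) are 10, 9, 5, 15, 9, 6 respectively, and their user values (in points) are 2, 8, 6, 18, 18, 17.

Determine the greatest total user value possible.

43

C + U + T: effort 5 + 9 + 6 = 20 ≤ 27, user value 6 + 18 + 17 = 41.
C + H + T: effort 5 + 15 + 6 = 26 ≤ 27, user value 6 + 18 + 17 = 41.
N + U + T: effort 9 + 9 + 6 = 24 ≤ 27, user value 8 + 18 + 17 = 43.
Best is N, U, and T with total user value 43.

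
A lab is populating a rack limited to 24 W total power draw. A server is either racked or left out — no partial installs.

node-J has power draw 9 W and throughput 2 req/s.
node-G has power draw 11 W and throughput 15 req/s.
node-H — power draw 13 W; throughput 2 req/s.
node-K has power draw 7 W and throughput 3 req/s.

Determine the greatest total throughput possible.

18

This is an integer program with binary decision variables.
node-G + node-K: power draw 11 + 7 = 18 ≤ 24, throughput 15 + 3 = 18.
node-G + node-H: power draw 11 + 13 = 24 ≤ 24, throughput 15 + 2 = 17.
node-J + node-G: power draw 9 + 11 = 20 ≤ 24, throughput 2 + 15 = 17.
Best is node-G and node-K with total throughput 18.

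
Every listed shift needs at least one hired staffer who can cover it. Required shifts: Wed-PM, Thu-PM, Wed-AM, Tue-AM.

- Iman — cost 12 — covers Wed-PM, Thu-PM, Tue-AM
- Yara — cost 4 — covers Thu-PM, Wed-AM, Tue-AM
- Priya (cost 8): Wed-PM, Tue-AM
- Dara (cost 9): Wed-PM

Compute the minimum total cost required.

Choose Yara and Priya: together they cover Wed-PM, Thu-PM, Wed-AM, Tue-AM — every shift.
Total cost: 4 + 8 = 12.
No cover costs less than 12.

12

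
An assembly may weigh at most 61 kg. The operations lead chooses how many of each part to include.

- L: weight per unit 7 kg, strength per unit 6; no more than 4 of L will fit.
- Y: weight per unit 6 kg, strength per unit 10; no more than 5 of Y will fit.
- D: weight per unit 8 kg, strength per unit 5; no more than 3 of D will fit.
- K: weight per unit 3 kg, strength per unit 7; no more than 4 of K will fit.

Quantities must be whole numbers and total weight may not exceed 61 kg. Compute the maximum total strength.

Take 2×L, 5×Y, and 4×K: weight 56 ≤ 61, strength 2·6 + 5·10 + 4·7 = 90.
K has the best ratio (7/3) and is taken to its limit of 4; remaining capacity is filled optimally with the others.

90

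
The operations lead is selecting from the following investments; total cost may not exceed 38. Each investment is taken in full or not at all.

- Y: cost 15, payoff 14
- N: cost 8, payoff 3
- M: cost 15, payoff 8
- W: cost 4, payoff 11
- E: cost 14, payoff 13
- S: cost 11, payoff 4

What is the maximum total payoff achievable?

38

This is a 0-1 knapsack instance.
M + W + E: cost 15 + 4 + 14 = 33 ≤ 38, payoff 8 + 11 + 13 = 32.
Y + W + E: cost 15 + 4 + 14 = 33 ≤ 38, payoff 14 + 11 + 13 = 38.
Y + M + W: cost 15 + 15 + 4 = 34 ≤ 38, payoff 14 + 8 + 11 = 33.
Best is Y, W, and E with total payoff 38.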